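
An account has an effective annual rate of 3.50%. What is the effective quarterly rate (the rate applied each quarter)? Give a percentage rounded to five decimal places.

The per-quarter rate i satisfies (1 + i)^4 = 1 + 0.0350.
i = 1.0350^(1/4) − 1 = 0.0086374 = 0.86374%.

0.86374%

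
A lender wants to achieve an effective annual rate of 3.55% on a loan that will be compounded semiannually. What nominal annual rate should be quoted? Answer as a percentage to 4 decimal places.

(1 + r/2)^2 − 1 = 0.0355, so 1 + r/2 = 1.0355^(1/2).
r/2 = 0.017595, so r = 0.035190 = 3.5190%.

3.5190%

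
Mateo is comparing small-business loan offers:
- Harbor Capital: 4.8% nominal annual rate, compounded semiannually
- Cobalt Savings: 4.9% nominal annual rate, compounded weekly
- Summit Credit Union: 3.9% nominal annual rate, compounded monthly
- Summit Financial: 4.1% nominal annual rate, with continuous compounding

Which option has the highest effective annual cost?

Harbor Capital: (1 + 0.048/2)^2 − 1 = 4.858%
Cobalt Savings: (1 + 0.049/52)^52 − 1 = 5.020%
Summit Credit Union: (1 + 0.039/12)^12 − 1 = 3.970%
Summit Financial: e^0.041 − 1 = 4.185%
The highest effective annual rate is Cobalt Savings at 5.020%.

Cobalt Savings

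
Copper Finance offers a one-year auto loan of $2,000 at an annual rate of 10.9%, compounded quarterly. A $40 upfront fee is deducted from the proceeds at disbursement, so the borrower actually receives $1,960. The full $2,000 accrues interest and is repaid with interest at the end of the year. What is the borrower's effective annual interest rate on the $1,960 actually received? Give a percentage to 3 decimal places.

13.626%

Amount owed after one year: 2,000 × (1 + 0.109/4)^4 = 2,000 × 1.113537 = $2,227.07.
Effective rate on net proceeds: 2,227.07 / 1,960 − 1 = 0.136262 = 13.626%.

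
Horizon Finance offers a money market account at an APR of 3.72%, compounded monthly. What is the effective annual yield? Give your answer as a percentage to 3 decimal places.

EAR = (1 + 0.0372/12)^12 − 1.
= (1 + 0.003100)^12 − 1 = 1.037841 − 1 = 3.784%.

3.784%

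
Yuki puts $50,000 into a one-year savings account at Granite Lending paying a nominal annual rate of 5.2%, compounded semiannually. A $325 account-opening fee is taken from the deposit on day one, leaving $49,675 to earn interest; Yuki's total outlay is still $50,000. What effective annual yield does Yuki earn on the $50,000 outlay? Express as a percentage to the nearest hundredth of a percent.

Value after one year: 49,675 × (1 + 0.052/2)^2 = 49,675 × 1.052676 = $52,291.68.
Effective yield on the $50,000 outlay: 52,291.68 / 50,000 − 1 = 0.045834 = 4.58%.

4.58%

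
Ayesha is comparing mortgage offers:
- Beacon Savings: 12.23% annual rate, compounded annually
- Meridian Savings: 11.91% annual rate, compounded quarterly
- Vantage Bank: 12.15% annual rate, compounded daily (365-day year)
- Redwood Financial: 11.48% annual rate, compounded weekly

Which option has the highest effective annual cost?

Beacon Savings: compounded annually, EAR = 12.230%
Meridian Savings: (1 + 0.1191/4)^4 − 1 = 12.453%
Vantage Bank: (1 + 0.1215/365)^365 − 1 = 12.917%
Redwood Financial: (1 + 0.1148/52)^52 − 1 = 12.151%
The highest effective annual rate is Vantage Bank at 12.917%.

Vantage Bank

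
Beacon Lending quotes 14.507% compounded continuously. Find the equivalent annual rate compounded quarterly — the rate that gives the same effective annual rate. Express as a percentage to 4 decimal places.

EAR under continuous compounding: e^0.14507 − 1 = 0.156120.
Solve (1 + r/4)^4 = 1.156120: r/4 = 1.156120^(1/4) − 1 = 0.036933, so r = 0.147733 = 14.7733%.

14.7733%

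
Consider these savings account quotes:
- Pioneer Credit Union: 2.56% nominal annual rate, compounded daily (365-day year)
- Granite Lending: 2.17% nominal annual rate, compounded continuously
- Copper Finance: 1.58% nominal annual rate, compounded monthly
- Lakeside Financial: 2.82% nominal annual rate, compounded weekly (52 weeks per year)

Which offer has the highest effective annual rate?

Pioneer Credit Union: (1 + 0.0256/365)^365 − 1 = 2.593%
Granite Lending: e^0.0217 − 1 = 2.194%
Copper Finance: (1 + 0.0158/12)^12 − 1 = 1.591%
Lakeside Financial: (1 + 0.0282/52)^52 − 1 = 2.859%
The highest effective annual rate is Lakeside Financial at 2.859%.

Lakeside Financial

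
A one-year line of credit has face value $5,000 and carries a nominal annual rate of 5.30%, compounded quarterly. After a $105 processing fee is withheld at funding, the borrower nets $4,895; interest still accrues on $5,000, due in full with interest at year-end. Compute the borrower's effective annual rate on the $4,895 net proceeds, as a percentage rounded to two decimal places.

7.67%

Amount owed after one year: 5,000 × (1 + 0.0530/4)^4 = 5,000 × 1.054063 = $5,270.31.
Effective rate on net proceeds: 5,270.31 / 4,895 − 1 = 0.076673 = 7.67%.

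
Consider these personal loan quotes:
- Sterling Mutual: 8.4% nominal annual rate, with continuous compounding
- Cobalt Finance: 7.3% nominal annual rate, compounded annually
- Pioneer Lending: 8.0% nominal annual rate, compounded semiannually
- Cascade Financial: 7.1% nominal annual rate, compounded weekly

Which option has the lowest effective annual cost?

Sterling Mutual: e^0.084 − 1 = 8.763%
Cobalt Finance: compounded annually, EAR = 7.300%
Pioneer Lending: (1 + 0.080/2)^2 − 1 = 8.160%
Cascade Financial: (1 + 0.071/52)^52 − 1 = 7.353%
The lowest effective annual rate is Cobalt Finance at 7.300%.

Cobalt Finance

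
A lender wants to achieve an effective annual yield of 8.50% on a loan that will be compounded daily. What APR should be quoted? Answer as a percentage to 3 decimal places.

(1 + r/365)^365 − 1 = 0.0850, so 1 + r/365 = 1.0850^(1/365).
r/365 = 0.000224, so r = 0.081589 = 8.159%.

8.159%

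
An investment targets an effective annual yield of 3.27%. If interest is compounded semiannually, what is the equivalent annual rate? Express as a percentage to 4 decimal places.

3.2437%

(1 + r/2)^2 − 1 = 0.0327, so 1 + r/2 = 1.0327^(1/2).
r/2 = 0.016218, so r = 0.032437 = 3.2437%.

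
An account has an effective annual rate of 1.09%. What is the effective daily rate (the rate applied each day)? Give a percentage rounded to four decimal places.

The per-day rate i satisfies (1 + i)^365 = 1 + 0.0109.
i = 1.0109^(1/365) − 1 = 0.0000297 = 0.0030%.

0.0030%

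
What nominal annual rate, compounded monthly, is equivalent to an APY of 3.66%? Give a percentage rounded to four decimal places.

(1 + r/12)^12 − 1 = 0.0366, so 1 + r/12 = 1.0366^(1/12).
r/12 = 0.003000, so r = 0.036000 = 3.6000%.

3.6000%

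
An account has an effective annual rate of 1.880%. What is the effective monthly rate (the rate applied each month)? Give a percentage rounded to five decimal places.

The per-month rate i satisfies (1 + i)^12 = 1 + 0.01880.
i = 1.01880^(1/12) − 1 = 0.0015533 = 0.15533%.

0.15533%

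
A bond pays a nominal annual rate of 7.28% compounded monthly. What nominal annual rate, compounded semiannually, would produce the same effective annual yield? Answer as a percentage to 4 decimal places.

7.3913%

EAR = (1 + 0.0728/12)^12 − 1 = 0.075279.
Solve (1 + r/2)^2 = 1.075279: r/2 = 1.075279^(1/2) − 1 = 0.036957, so r = 0.073913 = 7.3913%.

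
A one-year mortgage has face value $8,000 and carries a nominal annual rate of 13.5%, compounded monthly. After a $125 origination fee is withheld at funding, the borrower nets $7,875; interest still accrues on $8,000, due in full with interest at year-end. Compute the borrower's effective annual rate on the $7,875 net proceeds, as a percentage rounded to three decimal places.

Amount owed after one year: 8,000 × (1 + 0.135/12)^12 = 8,000 × 1.143674 = $9,149.40.
Effective rate on net proceeds: 9,149.40 / 7,875 − 1 = 0.161828 = 16.183%.

16.183%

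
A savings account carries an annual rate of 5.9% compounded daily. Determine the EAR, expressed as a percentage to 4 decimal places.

6.0770%

EAR = (1 + 0.059/365)^365 − 1.
= 1.060770 − 1 = 6.0770%.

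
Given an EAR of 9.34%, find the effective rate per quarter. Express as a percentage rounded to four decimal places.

2.2574%

The per-quarter rate i satisfies (1 + i)^4 = 1 + 0.0934.
i = 1.0934^(1/4) − 1 = 0.0225741 = 2.2574%.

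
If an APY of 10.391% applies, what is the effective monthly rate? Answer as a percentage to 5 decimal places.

The per-month rate i satisfies (1 + i)^12 = 1 + 0.10391.
i = 1.10391^(1/12) − 1 = 0.0082722 = 0.82722%.

0.82722%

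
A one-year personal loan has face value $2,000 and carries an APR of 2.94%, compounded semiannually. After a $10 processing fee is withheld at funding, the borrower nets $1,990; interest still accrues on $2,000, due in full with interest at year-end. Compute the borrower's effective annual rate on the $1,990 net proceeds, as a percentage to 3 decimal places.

Amount owed after one year: 2,000 × (1 + 0.0294/2)^2 = 2,000 × 1.029616 = $2,059.23.
Effective rate on net proceeds: 2,059.23 / 1,990 − 1 = 0.034790 = 3.479%.

3.479%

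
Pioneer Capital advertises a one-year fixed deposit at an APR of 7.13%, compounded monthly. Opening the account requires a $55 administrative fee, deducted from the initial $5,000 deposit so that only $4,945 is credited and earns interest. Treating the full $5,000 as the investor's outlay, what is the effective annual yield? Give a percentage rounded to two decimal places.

Value after one year: 4,945 × (1 + 0.0713/12)^12 = 4,945 × 1.073677 = $5,309.33.
Effective yield on the $5,000 outlay: 5,309.33 / 5,000 − 1 = 0.061866 = 6.19%.

6.19%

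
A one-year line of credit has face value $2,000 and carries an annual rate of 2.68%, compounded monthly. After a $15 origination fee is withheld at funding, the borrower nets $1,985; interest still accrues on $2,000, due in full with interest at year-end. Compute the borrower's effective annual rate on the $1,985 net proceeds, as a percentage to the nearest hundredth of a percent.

3.49%

Amount owed after one year: 2,000 × (1 + 0.0268/12)^12 = 2,000 × 1.027132 = $2,054.26.
Effective rate on net proceeds: 2,054.26 / 1,985 − 1 = 0.034893 = 3.49%.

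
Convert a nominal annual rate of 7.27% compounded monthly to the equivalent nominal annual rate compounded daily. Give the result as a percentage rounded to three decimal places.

EAR = (1 + 0.0727/12)^12 − 1 = 0.075172.
Solve (1 + r/365)^365 = 1.075172: r/365 = 1.075172^(1/365) − 1 = 0.000199, so r = 0.072488 = 7.249%.

7.249%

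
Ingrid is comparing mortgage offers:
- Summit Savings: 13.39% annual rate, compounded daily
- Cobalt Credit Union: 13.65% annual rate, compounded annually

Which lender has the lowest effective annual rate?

Cobalt Credit Union

Summit Savings: (1 + 0.1339/365)^365 − 1 = 14.325%
Cobalt Credit Union: compounded annually, EAR = 13.650%
The lowest effective annual rate is Cobalt Credit Union at 13.650%.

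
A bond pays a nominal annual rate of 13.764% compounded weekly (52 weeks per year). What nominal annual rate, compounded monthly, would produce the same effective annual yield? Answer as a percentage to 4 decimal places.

13.8248%

EAR = (1 + 0.13764/52)^52 − 1 = 0.147354.
Solve (1 + r/12)^12 = 1.147354: r/12 = 1.147354^(1/12) − 1 = 0.011521, so r = 0.138248 = 13.8248%.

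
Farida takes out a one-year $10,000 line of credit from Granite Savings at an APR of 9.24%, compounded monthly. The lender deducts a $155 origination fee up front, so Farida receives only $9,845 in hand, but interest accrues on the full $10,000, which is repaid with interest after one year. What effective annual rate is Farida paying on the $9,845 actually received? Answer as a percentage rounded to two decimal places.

11.37%

Amount owed after one year: 10,000 × (1 + 0.0924/12)^12 = 10,000 × 1.096415 = $10,964.15.
Effective rate on net proceeds: 10,964.15 / 9,845 − 1 = 0.113677 = 11.37%.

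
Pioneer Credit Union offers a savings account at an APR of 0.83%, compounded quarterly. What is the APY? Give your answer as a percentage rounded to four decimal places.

0.8326%

EAR = (1 + 0.0083/4)^4 − 1.
= (1 + 0.002075)^4 − 1 = 1.008326 − 1 = 0.8326%.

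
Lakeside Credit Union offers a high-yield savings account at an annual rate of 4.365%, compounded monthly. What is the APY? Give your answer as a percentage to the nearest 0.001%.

EAR = (1 + 0.04365/12)^12 − 1.
= 1.044534 − 1 = 4.453%.

4.453%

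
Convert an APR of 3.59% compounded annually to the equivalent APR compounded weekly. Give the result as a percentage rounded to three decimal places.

Compounded annually, EAR = nominal = 0.035900.
Solve (1 + r/52)^52 = 1.035900: r/52 = 1.035900^(1/52) − 1 = 0.000679, so r = 0.035283 = 3.528%.

3.528%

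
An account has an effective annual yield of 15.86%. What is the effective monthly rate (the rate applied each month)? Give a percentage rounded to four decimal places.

The per-month rate i satisfies (1 + i)^12 = 1 + 0.1586.
i = 1.1586^(1/12) − 1 = 0.0123433 = 1.2343%.

1.2343%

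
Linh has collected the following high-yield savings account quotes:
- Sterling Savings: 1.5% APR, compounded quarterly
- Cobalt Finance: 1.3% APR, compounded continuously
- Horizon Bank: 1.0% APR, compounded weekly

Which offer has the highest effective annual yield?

Sterling Savings

Sterling Savings: (1 + 0.015/4)^4 − 1 = 1.508%
Cobalt Finance: e^0.013 − 1 = 1.308%
Horizon Bank: (1 + 0.010/52)^52 − 1 = 1.005%
The highest effective annual rate is Sterling Savings at 1.508%.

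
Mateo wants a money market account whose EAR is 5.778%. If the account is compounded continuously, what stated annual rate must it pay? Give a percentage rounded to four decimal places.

Continuous: nominal r satisfies e^r − 1 = 0.05778.
r = ln(1 + 0.05778) = ln(1.05778) = 0.056172 = 5.6172%.

5.6172%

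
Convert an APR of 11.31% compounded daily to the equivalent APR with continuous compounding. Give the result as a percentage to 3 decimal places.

11.308%

EAR = (1 + 0.1131/365)^365 − 1 = 0.119724.
Equivalent continuous rate: r = ln(1 + 0.119724) = 0.113082 = 11.308%.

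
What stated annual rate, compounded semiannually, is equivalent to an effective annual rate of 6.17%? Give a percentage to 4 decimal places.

(1 + r/2)^2 − 1 = 0.0617, so 1 + r/2 = 1.0617^(1/2).
r/2 = 0.030388, so r = 0.060777 = 6.0777%.

6.0777%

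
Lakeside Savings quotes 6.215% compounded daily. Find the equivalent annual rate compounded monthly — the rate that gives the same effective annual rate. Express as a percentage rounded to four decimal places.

6.2306%

EAR = (1 + 0.06215/365)^365 − 1 = 0.064116.
Solve (1 + r/12)^12 = 1.064116: r/12 = 1.064116^(1/12) − 1 = 0.005192, so r = 0.062306 = 6.2306%.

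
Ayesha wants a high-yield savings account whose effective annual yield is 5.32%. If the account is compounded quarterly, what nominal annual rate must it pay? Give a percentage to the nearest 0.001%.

5.217%

(1 + r/4)^4 − 1 = 0.0532, so 1 + r/4 = 1.0532^(1/4).
r/4 = 0.013043, so r = 0.052170 = 5.217%.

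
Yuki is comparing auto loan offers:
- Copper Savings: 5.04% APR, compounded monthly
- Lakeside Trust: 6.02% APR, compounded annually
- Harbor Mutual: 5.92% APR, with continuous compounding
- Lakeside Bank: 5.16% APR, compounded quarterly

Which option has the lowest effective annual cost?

Copper Savings: (1 + 0.0504/12)^12 − 1 = 5.158%
Lakeside Trust: compounded annually, EAR = 6.020%
Harbor Mutual: e^0.0592 − 1 = 6.099%
Lakeside Bank: (1 + 0.0516/4)^4 − 1 = 5.261%
The lowest effective annual rate is Copper Savings at 5.158%.

Copper Savings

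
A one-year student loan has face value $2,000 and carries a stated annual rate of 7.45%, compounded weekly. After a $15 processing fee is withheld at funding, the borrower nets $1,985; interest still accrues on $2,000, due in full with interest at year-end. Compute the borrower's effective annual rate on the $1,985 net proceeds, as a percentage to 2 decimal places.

Amount owed after one year: 2,000 × (1 + 0.0745/52)^52 = 2,000 × 1.077288 = $2,154.58.
Effective rate on net proceeds: 2,154.58 / 1,985 − 1 = 0.085429 = 8.54%.

8.54%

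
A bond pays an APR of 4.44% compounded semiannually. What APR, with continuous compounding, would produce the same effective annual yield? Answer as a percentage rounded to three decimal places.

4.391%

EAR = (1 + 0.0444/2)^2 − 1 = 0.044893.
Equivalent continuous rate: r = ln(1 + 0.044893) = 0.043914 = 4.391%.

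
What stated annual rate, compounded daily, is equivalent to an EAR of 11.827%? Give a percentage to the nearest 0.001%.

11.180%

(1 + r/365)^365 − 1 = 0.11827, so 1 + r/365 = 1.11827^(1/365).
r/365 = 0.000306, so r = 0.111800 = 11.180%.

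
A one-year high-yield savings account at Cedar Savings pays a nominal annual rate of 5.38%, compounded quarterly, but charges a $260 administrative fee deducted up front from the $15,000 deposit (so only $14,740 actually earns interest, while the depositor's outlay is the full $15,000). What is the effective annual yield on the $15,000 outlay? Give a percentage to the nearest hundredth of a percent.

3.66%

Value after one year: 14,740 × (1 + 0.0538/4)^4 = 14,740 × 1.054895 = $15,549.15.
Effective yield on the $15,000 outlay: 15,549.15 / 15,000 − 1 = 0.036610 = 3.66%.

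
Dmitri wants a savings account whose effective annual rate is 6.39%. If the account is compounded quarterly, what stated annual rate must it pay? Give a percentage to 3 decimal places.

6.242%

(1 + r/4)^4 − 1 = 0.0639, so 1 + r/4 = 1.0639^(1/4).
r/4 = 0.015606, so r = 0.062423 = 6.242%.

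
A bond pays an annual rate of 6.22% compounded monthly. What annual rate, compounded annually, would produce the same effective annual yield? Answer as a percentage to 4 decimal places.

6.4004%

EAR = (1 + 0.0622/12)^12 − 1 = 0.064004.
Compounded annually, the equivalent nominal rate is the EAR itself: 6.4004%.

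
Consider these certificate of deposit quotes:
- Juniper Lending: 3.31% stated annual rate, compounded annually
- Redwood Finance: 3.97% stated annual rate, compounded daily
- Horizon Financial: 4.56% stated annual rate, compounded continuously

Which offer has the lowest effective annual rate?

Juniper Lending

Juniper Lending: compounded annually, EAR = 3.310%
Redwood Finance: (1 + 0.0397/365)^365 − 1 = 4.050%
Horizon Financial: e^0.0456 − 1 = 4.666%
The lowest effective annual rate is Juniper Lending at 3.310%.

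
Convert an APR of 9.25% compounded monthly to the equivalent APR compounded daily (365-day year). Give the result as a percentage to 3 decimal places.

EAR = (1 + 0.0925/12)^12 − 1 = 0.096524.
Solve (1 + r/365)^365 = 1.096524: r/365 = 1.096524^(1/365) − 1 = 0.000252, so r = 0.092157 = 9.216%.

9.216%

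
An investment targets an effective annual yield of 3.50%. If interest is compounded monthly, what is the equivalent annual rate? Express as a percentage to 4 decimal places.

3.4451%

(1 + r/12)^12 − 1 = 0.0350, so 1 + r/12 = 1.0350^(1/12).
r/12 = 0.002871, so r = 0.034451 = 3.4451%.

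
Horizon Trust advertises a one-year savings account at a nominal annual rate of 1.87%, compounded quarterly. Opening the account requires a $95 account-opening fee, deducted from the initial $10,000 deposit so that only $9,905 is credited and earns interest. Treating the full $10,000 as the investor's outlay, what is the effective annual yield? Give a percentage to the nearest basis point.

Value after one year: 9,905 × (1 + 0.0187/4)^4 = 9,905 × 1.018832 = $10,091.53.
Effective yield on the $10,000 outlay: 10,091.53 / 10,000 − 1 = 0.009153 = 0.92%.

0.92%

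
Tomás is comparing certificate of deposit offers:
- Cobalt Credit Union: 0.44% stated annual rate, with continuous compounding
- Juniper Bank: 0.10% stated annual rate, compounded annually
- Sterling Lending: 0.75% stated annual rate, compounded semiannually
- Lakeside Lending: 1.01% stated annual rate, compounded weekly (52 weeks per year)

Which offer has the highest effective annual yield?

Cobalt Credit Union: e^0.0044 − 1 = 0.441%
Juniper Bank: compounded annually, EAR = 0.100%
Sterling Lending: (1 + 0.0075/2)^2 − 1 = 0.751%
Lakeside Lending: (1 + 0.0101/52)^52 − 1 = 1.015%
The highest effective annual rate is Lakeside Lending at 1.015%.

Lakeside Lending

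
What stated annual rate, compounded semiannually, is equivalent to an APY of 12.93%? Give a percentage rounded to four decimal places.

(1 + r/2)^2 − 1 = 0.1293, so 1 + r/2 = 1.1293^(1/2).
r/2 = 0.062685, so r = 0.125371 = 12.5371%.

12.5371%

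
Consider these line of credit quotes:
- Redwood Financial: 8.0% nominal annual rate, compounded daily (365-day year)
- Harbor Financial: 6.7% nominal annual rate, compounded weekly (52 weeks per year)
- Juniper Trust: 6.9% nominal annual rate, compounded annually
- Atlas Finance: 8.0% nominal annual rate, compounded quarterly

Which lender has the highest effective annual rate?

Redwood Financial

Redwood Financial: (1 + 0.080/365)^365 − 1 = 8.328%
Harbor Financial: (1 + 0.067/52)^52 − 1 = 6.925%
Juniper Trust: compounded annually, EAR = 6.900%
Atlas Finance: (1 + 0.080/4)^4 − 1 = 8.243%
The highest effective annual rate is Redwood Financial at 8.328%.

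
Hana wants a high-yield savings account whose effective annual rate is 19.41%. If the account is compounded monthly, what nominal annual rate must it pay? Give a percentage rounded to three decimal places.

(1 + r/12)^12 − 1 = 0.1941, so 1 + r/12 = 1.1941^(1/12).
r/12 = 0.014893, so r = 0.178710 = 17.871%.

17.871%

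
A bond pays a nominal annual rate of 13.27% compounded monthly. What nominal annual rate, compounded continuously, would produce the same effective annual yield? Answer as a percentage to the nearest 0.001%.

13.197%

EAR = (1 + 0.1327/12)^12 − 1 = 0.141076.
Equivalent continuous rate: r = ln(1 + 0.141076) = 0.131972 = 13.197%.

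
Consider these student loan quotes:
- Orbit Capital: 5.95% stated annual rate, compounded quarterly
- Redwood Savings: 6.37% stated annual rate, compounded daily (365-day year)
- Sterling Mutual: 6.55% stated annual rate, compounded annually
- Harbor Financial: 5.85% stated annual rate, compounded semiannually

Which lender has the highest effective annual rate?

Redwood Savings

Orbit Capital: (1 + 0.0595/4)^4 − 1 = 6.084%
Redwood Savings: (1 + 0.0637/365)^365 − 1 = 6.577%
Sterling Mutual: compounded annually, EAR = 6.550%
Harbor Financial: (1 + 0.0585/2)^2 − 1 = 5.936%
The highest effective annual rate is Redwood Savings at 6.577%.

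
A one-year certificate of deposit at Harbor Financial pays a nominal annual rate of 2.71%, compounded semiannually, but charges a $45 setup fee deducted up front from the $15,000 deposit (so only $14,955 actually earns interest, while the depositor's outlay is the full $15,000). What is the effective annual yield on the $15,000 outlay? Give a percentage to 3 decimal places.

Value after one year: 14,955 × (1 + 0.0271/2)^2 = 14,955 × 1.027284 = $15,363.03.
Effective yield on the $15,000 outlay: 15,363.03 / 15,000 − 1 = 0.024202 = 2.420%.

2.420%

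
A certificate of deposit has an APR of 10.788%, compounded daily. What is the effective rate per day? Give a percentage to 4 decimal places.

0.0296%

With a nominal annual rate compounded daily, the periodic rate is the nominal rate divided by 365.
i = 0.10788 / 365 = 0.0002956 = 0.0296%.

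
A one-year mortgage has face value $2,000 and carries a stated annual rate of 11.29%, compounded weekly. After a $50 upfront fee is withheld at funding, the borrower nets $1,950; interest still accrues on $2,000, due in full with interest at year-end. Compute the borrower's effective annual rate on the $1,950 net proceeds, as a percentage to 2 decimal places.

Amount owed after one year: 2,000 × (1 + 0.1129/52)^52 = 2,000 × 1.119383 = $2,238.77.
Effective rate on net proceeds: 2,238.77 / 1,950 − 1 = 0.148085 = 14.81%.

14.81%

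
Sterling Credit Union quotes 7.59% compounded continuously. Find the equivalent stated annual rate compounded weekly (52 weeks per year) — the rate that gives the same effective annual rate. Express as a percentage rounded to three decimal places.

7.596%

EAR under continuous compounding: e^0.0759 − 1 = 0.078855.
Solve (1 + r/52)^52 = 1.078855: r/52 = 1.078855^(1/52) − 1 = 0.001461, so r = 0.075955 = 7.596%.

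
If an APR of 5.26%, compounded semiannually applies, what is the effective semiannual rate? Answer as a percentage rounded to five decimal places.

With a nominal annual rate compounded semiannually, the periodic rate is the nominal rate divided by 2.
i = 0.0526 / 2 = 0.0263000 = 2.63000%.

2.63000%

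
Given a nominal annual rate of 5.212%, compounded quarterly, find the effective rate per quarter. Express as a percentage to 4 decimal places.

With a nominal annual rate compounded quarterly, the periodic rate is the nominal rate divided by 4.
i = 0.05212 / 4 = 0.0130300 = 1.3030%.

1.3030%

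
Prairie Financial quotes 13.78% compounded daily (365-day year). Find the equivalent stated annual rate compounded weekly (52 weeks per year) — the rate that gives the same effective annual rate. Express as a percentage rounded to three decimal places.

13.796%

EAR = (1 + 0.1378/365)^365 − 1 = 0.147716.
Solve (1 + r/52)^52 = 1.147716: r/52 = 1.147716^(1/52) − 1 = 0.002653, so r = 0.137957 = 13.796%.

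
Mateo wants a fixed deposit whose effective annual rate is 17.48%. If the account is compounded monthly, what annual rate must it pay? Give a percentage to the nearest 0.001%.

16.218%

(1 + r/12)^12 − 1 = 0.1748, so 1 + r/12 = 1.1748^(1/12).
r/12 = 0.013515, so r = 0.162184 = 16.218%.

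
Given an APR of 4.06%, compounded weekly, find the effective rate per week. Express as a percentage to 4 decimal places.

With a nominal annual rate compounded weekly, the periodic rate is the nominal rate divided by 52.
i = 0.0406 / 52 = 0.0007808 = 0.0781%.

0.0781%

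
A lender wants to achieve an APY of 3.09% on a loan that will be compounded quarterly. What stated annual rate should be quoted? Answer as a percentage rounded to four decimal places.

3.0548%

(1 + r/4)^4 − 1 = 0.0309, so 1 + r/4 = 1.0309^(1/4).
r/4 = 0.007637, so r = 0.030548 = 3.0548%.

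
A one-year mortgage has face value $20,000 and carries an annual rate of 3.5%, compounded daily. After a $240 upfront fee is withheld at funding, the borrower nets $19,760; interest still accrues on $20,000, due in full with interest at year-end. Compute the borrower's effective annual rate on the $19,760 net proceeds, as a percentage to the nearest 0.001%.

4.820%

Amount owed after one year: 20,000 × (1 + 0.035/365)^365 = 20,000 × 1.035618 = $20,712.36.
Effective rate on net proceeds: 20,712.36 / 19,760 − 1 = 0.048196 = 4.820%.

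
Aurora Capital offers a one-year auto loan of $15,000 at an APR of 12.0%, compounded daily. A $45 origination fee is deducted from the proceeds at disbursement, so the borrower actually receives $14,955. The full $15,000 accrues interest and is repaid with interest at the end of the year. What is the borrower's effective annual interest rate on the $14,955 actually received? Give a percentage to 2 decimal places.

13.09%

Amount owed after one year: 15,000 × (1 + 0.120/365)^365 = 15,000 × 1.127475 = $16,912.12.
Effective rate on net proceeds: 16,912.12 / 14,955 − 1 = 0.130867 = 13.09%.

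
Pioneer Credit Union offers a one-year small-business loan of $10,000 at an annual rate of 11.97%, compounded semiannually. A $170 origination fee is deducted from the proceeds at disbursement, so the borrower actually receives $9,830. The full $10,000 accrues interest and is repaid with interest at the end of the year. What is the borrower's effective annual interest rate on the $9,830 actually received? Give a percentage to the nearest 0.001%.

Amount owed after one year: 10,000 × (1 + 0.1197/2)^2 = 10,000 × 1.123282 = $11,232.82.
Effective rate on net proceeds: 11,232.82 / 9,830 − 1 = 0.142708 = 14.271%.

14.271%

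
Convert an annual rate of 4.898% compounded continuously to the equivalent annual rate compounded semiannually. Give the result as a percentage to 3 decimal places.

EAR under continuous compounding: e^0.04898 − 1 = 0.050199.
Solve (1 + r/2)^2 = 1.050199: r/2 = 1.050199^(1/2) − 1 = 0.024792, so r = 0.049585 = 4.958%.

4.958%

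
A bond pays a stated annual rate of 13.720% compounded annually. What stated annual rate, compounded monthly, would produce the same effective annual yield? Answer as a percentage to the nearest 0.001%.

12.926%

Compounded annually, EAR = nominal = 0.137200.
Solve (1 + r/12)^12 = 1.137200: r/12 = 1.137200^(1/12) − 1 = 0.010772, so r = 0.129260 = 12.926%.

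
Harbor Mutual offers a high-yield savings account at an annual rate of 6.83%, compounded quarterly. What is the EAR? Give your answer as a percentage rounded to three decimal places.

EAR = (1 + 0.0683/4)^4 − 1.
= 1.070069 − 1 = 7.007%.

7.007%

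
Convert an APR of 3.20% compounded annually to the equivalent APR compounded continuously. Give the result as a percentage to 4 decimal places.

Compounded annually, EAR = nominal = 0.032000.
Equivalent continuous rate: r = ln(1 + 0.032000) = 0.031499 = 3.1499%.

3.1499%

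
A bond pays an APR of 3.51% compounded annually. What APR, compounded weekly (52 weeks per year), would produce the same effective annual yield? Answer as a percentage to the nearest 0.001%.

Compounded annually, EAR = nominal = 0.035100.
Solve (1 + r/52)^52 = 1.035100: r/52 = 1.035100^(1/52) − 1 = 0.000664, so r = 0.034509 = 3.451%.

3.451%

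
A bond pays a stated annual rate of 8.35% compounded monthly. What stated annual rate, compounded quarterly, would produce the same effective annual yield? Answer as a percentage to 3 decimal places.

EAR = (1 + 0.0835/12)^12 − 1 = 0.086771.
Solve (1 + r/4)^4 = 1.086771: r/4 = 1.086771^(1/4) − 1 = 0.021021, so r = 0.084082 = 8.408%.

8.408%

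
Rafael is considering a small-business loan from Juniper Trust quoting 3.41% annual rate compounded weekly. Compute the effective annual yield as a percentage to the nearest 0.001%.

EAR = (1 + 0.0341/52)^52 − 1.
= (1 + 0.000656)^52 − 1 = 1.034677 − 1 = 3.468%.

3.468%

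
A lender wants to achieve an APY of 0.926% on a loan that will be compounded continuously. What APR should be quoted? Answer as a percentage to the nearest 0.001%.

Continuous: nominal r satisfies e^r − 1 = 0.00926.
r = ln(1 + 0.00926) = ln(1.00926) = 0.009217 = 0.922%.

0.922%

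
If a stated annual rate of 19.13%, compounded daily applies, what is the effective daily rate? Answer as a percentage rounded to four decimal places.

0.0524%

With a nominal annual rate compounded daily, the periodic rate is the nominal rate divided by 365.
i = 0.1913 / 365 = 0.0005241 = 0.0524%.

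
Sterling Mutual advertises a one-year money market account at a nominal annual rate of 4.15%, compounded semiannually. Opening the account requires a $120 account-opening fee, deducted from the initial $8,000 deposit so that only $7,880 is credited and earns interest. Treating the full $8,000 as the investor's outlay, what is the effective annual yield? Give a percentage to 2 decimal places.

2.63%

Value after one year: 7,880 × (1 + 0.0415/2)^2 = 7,880 × 1.041931 = $8,210.41.
Effective yield on the $8,000 outlay: 8,210.41 / 8,000 − 1 = 0.026302 = 2.63%.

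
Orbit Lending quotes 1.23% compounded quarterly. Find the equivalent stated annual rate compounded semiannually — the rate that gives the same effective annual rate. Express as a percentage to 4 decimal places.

EAR = (1 + 0.0123/4)^4 − 1 = 0.012357.
Solve (1 + r/2)^2 = 1.012357: r/2 = 1.012357^(1/2) − 1 = 0.006159, so r = 0.012319 = 1.2319%.

1.2319%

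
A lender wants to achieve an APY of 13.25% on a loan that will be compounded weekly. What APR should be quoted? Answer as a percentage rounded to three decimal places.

12.458%

(1 + r/52)^52 − 1 = 0.1325, so 1 + r/52 = 1.1325^(1/52).
r/52 = 0.002396, so r = 0.124577 = 12.458%.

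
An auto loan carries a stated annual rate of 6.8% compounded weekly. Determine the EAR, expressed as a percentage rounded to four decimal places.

EAR = (1 + 0.068/52)^52 − 1.
= 1.070318 − 1 = 7.0318%.

7.0318%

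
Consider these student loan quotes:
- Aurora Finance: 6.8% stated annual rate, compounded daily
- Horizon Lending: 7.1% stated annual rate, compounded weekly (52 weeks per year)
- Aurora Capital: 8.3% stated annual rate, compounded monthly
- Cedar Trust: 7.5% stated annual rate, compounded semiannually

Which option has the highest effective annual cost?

Aurora Finance: (1 + 0.068/365)^365 − 1 = 7.036%
Horizon Lending: (1 + 0.071/52)^52 − 1 = 7.353%
Aurora Capital: (1 + 0.083/12)^12 − 1 = 8.623%
Cedar Trust: (1 + 0.075/2)^2 − 1 = 7.641%
The highest effective annual rate is Aurora Capital at 8.623%.

Aurora Capital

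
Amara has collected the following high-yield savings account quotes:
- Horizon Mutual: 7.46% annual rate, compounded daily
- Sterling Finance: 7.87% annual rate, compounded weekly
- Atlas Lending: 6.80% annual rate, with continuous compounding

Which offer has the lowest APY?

Atlas Lending

Horizon Mutual: (1 + 0.0746/365)^365 − 1 = 7.744%
Sterling Finance: (1 + 0.0787/52)^52 − 1 = 8.182%
Atlas Lending: e^0.0680 − 1 = 7.037%
The lowest effective annual rate is Atlas Lending at 7.037%.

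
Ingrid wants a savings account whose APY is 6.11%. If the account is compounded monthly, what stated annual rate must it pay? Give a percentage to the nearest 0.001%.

5.945%

(1 + r/12)^12 − 1 = 0.0611, so 1 + r/12 = 1.0611^(1/12).
r/12 = 0.004954, so r = 0.059453 = 5.945%.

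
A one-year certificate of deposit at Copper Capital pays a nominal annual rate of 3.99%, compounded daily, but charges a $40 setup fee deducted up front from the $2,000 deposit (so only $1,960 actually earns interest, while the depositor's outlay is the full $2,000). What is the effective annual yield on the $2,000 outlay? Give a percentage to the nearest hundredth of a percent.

1.99%

Value after one year: 1,960 × (1 + 0.0399/365)^365 = 1,960 × 1.040704 = $2,039.78.
Effective yield on the $2,000 outlay: 2,039.78 / 2,000 − 1 = 0.019890 = 1.99%.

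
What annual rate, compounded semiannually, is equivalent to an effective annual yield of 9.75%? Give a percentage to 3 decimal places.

9.523%

(1 + r/2)^2 − 1 = 0.0975, so 1 + r/2 = 1.0975^(1/2).
r/2 = 0.047616, so r = 0.095233 = 9.523%.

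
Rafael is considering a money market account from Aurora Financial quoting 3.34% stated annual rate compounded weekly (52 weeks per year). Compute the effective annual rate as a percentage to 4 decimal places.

3.3953%

EAR = (1 + 0.0334/52)^52 − 1.
= 1.033953 − 1 = 3.3953%.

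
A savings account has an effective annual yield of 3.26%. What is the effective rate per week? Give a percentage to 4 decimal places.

0.0617%

The per-week rate i satisfies (1 + i)^52 = 1 + 0.0326.
i = 1.0326^(1/52) − 1 = 0.0006171 = 0.0617%.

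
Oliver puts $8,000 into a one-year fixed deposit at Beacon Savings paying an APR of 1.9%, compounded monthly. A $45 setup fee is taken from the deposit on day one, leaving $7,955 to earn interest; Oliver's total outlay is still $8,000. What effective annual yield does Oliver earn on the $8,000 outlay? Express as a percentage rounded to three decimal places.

Value after one year: 7,955 × (1 + 0.019/12)^12 = 7,955 × 1.019166 = $8,107.47.
Effective yield on the $8,000 outlay: 8,107.47 / 8,000 − 1 = 0.013434 = 1.343%.

1.343%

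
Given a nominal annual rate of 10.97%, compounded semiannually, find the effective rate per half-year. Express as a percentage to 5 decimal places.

5.48500%

With a nominal annual rate compounded semiannually, the periodic rate is the nominal rate divided by 2.
i = 0.1097 / 2 = 0.0548500 = 5.48500%.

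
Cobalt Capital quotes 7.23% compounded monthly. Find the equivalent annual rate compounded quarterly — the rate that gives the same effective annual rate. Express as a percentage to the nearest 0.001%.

7.274%

EAR = (1 + 0.0723/12)^12 − 1 = 0.074745.
Solve (1 + r/4)^4 = 1.074745: r/4 = 1.074745^(1/4) − 1 = 0.018184, so r = 0.072736 = 7.274%.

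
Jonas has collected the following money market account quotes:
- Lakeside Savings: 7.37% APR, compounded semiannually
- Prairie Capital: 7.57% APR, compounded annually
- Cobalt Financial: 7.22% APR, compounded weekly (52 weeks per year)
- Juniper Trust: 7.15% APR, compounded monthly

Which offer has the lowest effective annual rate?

Lakeside Savings: (1 + 0.0737/2)^2 − 1 = 7.506%
Prairie Capital: compounded annually, EAR = 7.570%
Cobalt Financial: (1 + 0.0722/52)^52 − 1 = 7.482%
Juniper Trust: (1 + 0.0715/12)^12 − 1 = 7.389%
The lowest effective annual rate is Juniper Trust at 7.389%.

Juniper Trust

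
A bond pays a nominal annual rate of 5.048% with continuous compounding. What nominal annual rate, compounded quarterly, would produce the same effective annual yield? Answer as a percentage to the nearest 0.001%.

5.080%

EAR under continuous compounding: e^0.05048 − 1 = 0.051776.
Solve (1 + r/4)^4 = 1.051776: r/4 = 1.051776^(1/4) − 1 = 0.012700, so r = 0.050800 = 5.080%.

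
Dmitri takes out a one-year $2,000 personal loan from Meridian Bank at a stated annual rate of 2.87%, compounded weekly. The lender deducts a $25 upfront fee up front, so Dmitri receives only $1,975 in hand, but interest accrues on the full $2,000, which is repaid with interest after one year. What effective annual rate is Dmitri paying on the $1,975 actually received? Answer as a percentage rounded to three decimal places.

4.213%

Amount owed after one year: 2,000 × (1 + 0.0287/52)^52 = 2,000 × 1.029108 = $2,058.22.
Effective rate on net proceeds: 2,058.22 / 1,975 − 1 = 0.042134 = 4.213%.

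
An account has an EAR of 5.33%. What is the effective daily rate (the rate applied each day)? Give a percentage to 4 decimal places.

The per-day rate i satisfies (1 + i)^365 = 1 + 0.0533.
i = 1.0533^(1/365) − 1 = 0.0001423 = 0.0142%.

0.0142%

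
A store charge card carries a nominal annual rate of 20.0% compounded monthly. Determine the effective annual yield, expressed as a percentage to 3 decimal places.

21.939%

EAR = (1 + 0.200/12)^12 − 1.
= (1 + 0.016667)^12 − 1 = 1.219391 − 1 = 21.939%.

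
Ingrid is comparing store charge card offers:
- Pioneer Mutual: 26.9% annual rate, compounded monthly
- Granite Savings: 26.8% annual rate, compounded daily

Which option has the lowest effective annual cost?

Pioneer Mutual

Pioneer Mutual: (1 + 0.269/12)^12 − 1 = 30.477%
Granite Savings: (1 + 0.268/365)^365 − 1 = 30.722%
The lowest effective annual rate is Pioneer Mutual at 30.477%.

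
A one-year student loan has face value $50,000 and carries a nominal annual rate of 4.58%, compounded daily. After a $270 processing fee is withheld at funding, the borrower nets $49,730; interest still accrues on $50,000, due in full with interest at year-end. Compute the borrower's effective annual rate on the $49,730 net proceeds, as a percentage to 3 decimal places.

Amount owed after one year: 50,000 × (1 + 0.0458/365)^365 = 50,000 × 1.046862 = $52,343.10.
Effective rate on net proceeds: 52,343.10 / 49,730 − 1 = 0.052546 = 5.255%.

5.255%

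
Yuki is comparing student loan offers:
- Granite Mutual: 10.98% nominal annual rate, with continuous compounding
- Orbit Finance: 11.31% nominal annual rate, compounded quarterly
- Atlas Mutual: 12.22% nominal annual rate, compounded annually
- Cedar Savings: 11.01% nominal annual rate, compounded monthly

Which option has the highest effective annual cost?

Granite Mutual: e^0.1098 − 1 = 11.605%
Orbit Finance: (1 + 0.1131/4)^4 − 1 = 11.799%
Atlas Mutual: compounded annually, EAR = 12.220%
Cedar Savings: (1 + 0.1101/12)^12 − 1 = 11.583%
The highest effective annual rate is Atlas Mutual at 12.220%.

Atlas Mutual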